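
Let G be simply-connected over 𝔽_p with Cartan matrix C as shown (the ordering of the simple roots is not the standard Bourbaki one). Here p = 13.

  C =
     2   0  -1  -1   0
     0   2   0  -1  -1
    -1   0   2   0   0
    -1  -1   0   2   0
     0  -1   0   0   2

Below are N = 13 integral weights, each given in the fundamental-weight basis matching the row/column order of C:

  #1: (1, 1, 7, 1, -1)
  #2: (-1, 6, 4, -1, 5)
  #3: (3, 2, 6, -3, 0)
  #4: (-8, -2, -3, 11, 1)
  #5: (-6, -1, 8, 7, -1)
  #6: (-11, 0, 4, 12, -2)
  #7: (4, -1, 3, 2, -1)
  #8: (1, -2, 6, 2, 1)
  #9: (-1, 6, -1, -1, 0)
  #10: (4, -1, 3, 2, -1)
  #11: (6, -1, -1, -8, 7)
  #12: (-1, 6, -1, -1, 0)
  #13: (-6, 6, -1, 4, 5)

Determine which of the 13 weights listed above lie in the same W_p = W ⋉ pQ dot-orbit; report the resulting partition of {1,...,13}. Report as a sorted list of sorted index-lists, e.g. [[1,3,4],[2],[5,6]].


Type A_5, rank 5, |W|=720; reorder rows/cols to standard.

Ā_13 reps of the 13 weights (A_5, coords as presented):

    [1] (2, 1, 7, 2, 1)
    [2] (0, 7, 0, 0, 1)
    [3] (2, 1, 7, 2, 1)
    [4] (2, 1, 7, 2, 1)
    [5] (5, 0, 4, 3, 0)
    [6] (5, 0, 4, 3, 0)
    [7] (5, 0, 4, 3, 0)
    [8] (2, 1, 7, 2, 1)
    [9] (0, 7, 0, 0, 1)
    [10] (5, 0, 4, 3, 0)
    [11] (0, 7, 0, 0, 1)
    [12] (0, 7, 0, 0, 1)
    [13] (0, 7, 0, 0, 1)

3 distinct reps among the 13 weights ⇒ 3 W_13-linkage classes:

[[1, 3, 4, 8], [2, 9, 11, 12, 13], [5, 6, 7, 10]]


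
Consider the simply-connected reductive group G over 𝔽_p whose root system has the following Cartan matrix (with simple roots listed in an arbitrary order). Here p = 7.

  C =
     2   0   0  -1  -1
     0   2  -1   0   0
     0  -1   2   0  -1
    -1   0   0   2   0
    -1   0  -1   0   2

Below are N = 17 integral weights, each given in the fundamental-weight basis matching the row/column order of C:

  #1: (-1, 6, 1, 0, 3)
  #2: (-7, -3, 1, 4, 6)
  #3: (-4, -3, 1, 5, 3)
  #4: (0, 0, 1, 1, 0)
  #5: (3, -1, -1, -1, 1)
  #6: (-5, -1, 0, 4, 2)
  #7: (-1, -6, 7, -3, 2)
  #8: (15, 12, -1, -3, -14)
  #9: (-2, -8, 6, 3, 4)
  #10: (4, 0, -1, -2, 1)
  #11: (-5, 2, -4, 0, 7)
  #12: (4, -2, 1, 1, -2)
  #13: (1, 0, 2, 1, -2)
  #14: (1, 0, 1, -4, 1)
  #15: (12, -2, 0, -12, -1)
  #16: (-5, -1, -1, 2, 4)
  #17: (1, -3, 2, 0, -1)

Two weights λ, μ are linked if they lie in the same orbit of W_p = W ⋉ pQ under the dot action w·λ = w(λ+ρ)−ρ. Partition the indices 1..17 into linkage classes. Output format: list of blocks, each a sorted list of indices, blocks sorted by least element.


C ↔ A_5 under row/col permutation; |W(A_5)| = 720.

λ_j+ρ reflected into Ā_7 (⟨·,θ^∨⟩≤7); 5-tuples as given:

    λ_1+ρ ↦ (4, 0, 0, 0, 2)
    λ_2+ρ ↦ (4, 0, 0, 1, 1)
    λ_3+ρ ↦ (3, 0, 0, 1, 1)
    λ_4+ρ ↦ (1, 1, 2, 2, 1)
    λ_5+ρ ↦ (4, 0, 0, 0, 2)
    λ_6+ρ ↦ (3, 0, 0, 1, 1)
    λ_7+ρ ↦ (1, 1, 2, 2, 1)
    λ_8+ρ ↦ (4, 0, 0, 0, 2)
    λ_9+ρ ↦ (3, 0, 0, 1, 1)
    λ_10+ρ ↦ (4, 0, 0, 0, 2)
    λ_11+ρ ↦ (1, 1, 2, 2, 1)
    λ_12+ρ ↦ (4, 0, 0, 1, 1)
    λ_13+ρ ↦ (1, 1, 2, 2, 1)
    λ_14+ρ ↦ (1, 1, 2, 2, 1)
    λ_15+ρ ↦ (4, 0, 0, 0, 2)
    λ_16+ρ ↦ (3, 0, 0, 1, 1)
    λ_17+ρ ↦ (2, 2, 1, 1, 0)

These 17 weights hit 5 W_7-dot-orbits; sizes (5, 2, 4, 5, 1):

[[1, 5, 8, 10, 15], [2, 12], [3, 6, 9, 16], [4, 7, 11, 13, 14], [17]]


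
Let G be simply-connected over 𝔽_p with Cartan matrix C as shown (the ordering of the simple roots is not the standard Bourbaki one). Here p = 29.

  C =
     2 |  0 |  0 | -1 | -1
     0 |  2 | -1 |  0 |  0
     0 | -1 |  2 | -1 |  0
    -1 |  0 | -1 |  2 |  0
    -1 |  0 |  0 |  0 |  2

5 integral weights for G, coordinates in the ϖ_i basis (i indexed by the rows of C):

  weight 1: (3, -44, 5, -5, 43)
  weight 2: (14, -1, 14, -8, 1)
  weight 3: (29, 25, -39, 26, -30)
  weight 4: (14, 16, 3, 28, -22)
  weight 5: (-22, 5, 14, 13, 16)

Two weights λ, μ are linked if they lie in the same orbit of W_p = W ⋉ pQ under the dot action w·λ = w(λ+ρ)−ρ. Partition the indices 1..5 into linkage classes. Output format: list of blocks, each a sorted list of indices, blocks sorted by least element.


Cartan matrix: type A_5 (|W|=720); un-permuting the 5 rows.

Alcove-folded reps (p=29, 5 weights, presented ϖ-order):

  λ_1 → (8, 0, 8, 7, 2) · λ_2 → (8, 0, 8, 7, 2) · λ_3 → (1, 15, 1, 0, 9) · λ_4 → (8, 0, 8, 7, 2) · λ_5 → (8, 0, 8, 7, 2)

Linkage partition of the 5 weights (2 classes, p=29):

[[1, 2, 4, 5], [3]]


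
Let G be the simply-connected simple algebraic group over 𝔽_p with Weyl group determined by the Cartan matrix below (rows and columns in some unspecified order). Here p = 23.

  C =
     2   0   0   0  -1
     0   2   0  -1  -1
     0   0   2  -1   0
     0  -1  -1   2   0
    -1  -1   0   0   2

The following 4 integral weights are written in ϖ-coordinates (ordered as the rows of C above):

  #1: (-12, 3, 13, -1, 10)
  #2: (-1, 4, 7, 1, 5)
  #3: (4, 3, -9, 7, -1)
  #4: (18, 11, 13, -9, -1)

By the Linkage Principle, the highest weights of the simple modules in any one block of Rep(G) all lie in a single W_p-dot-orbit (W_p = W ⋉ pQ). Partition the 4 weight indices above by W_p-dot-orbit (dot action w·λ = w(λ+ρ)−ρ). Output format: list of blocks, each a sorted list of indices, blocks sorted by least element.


Type A_5, rank 5, |W|=720; reorder rows/cols to standard.

Alcove-folded reps (p=23, 4 weights, presented ϖ-order):

  λ_1+ρ ↦ (5, 4, 8, 0, 0) · λ_2+ρ ↦ (0, 5, 8, 2, 6) · λ_3+ρ ↦ (5, 4, 8, 0, 0) · λ_4+ρ ↦ (5, 4, 8, 0, 0)

Linkage partition of the 4 weights (2 classes, p=23):

[[1, 3, 4], [2]]


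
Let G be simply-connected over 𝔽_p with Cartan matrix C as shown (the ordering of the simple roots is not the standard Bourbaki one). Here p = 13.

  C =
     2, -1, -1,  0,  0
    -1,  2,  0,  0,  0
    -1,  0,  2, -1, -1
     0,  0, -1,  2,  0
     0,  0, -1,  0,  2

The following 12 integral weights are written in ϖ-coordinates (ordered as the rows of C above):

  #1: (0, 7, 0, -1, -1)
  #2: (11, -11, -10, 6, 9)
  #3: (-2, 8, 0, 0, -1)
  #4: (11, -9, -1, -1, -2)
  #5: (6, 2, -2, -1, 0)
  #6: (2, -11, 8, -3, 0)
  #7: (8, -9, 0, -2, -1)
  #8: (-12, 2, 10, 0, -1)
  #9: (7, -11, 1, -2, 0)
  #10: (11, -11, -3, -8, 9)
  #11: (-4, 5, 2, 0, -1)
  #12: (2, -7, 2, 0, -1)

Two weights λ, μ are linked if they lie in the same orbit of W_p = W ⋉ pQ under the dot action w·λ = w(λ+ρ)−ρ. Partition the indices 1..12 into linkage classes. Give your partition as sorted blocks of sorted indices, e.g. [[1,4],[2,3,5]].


Cartan matrix: type D_5 (|W|=1920); un-permuting the 5 rows.

Ā_13 reps of the 12 weights (D_5, coords as presented):

  [1] (1, 8, 1, 0, 0);  [2] (0, 3, 0, 2, 1);  [3] (1, 8, 0, 1, 0);  [4] (1, 8, 0, 1, 0);  [5] (3, 3, 0, 1, 0);  [6] (0, 3, 0, 2, 1);  [7] (1, 8, 0, 1, 0);  [8] (1, 8, 0, 1, 0);  [9] (1, 8, 1, 0, 0);  [10] (0, 3, 0, 2, 1);  [11] (3, 3, 0, 1, 0);  [12] (3, 3, 0, 1, 0)

4 distinct reps among the 12 weights ⇒ 4 W_13-linkage classes:

[[1, 9], [2, 6, 10], [3, 4, 7, 8], [5, 11, 12]]


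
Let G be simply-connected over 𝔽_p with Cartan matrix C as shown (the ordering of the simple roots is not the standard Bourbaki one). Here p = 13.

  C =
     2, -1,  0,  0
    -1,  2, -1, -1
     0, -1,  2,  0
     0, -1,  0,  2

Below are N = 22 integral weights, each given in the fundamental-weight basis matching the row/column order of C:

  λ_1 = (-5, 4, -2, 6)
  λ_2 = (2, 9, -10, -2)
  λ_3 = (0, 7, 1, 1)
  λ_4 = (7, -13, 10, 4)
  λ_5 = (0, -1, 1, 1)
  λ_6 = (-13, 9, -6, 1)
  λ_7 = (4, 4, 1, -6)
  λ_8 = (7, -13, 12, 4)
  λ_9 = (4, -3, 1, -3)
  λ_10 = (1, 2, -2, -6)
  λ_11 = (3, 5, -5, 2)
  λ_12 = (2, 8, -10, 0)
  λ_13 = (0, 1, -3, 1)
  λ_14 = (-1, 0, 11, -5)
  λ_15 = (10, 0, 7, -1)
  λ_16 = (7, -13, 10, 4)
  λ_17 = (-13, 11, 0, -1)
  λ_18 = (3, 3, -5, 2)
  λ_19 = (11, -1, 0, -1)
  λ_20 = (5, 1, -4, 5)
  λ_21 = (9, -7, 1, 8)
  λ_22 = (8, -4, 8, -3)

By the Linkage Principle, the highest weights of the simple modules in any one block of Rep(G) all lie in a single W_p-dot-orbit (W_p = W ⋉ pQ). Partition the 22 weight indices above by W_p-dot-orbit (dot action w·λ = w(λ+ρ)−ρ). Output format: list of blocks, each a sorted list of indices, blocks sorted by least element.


Type D_4, rank 4, |W|=192; reorder rows/cols to standard.

Folding the 22 weights λ_j+ρ into Ā_13 (reps in the given 4-coord order):

  λ_1+ρ ↦ (4, 0, 1, 7)
  λ_2+ρ ↦ (3, 0, 9, 1)
  λ_3+ρ ↦ (1, 0, 2, 2)
  λ_4+ρ ↦ (4, 0, 1, 7)
  λ_5+ρ ↦ (1, 0, 2, 2)
  λ_6+ρ ↦ (5, 0, 2, 5)
  λ_7+ρ ↦ (5, 0, 2, 5)
  λ_8+ρ ↦ (4, 0, 1, 7)
  λ_9+ρ ↦ (1, 0, 2, 2)
  λ_10+ρ ↦ (1, 0, 2, 2)
  λ_11+ρ ↦ (4, 0, 4, 3)
  λ_12+ρ ↦ (3, 0, 9, 1)
  λ_13+ρ ↦ (1, 0, 2, 2)
  λ_14+ρ ↦ (3, 0, 9, 1)
  λ_15+ρ ↦ (4, 0, 1, 7)
  λ_16+ρ ↦ (4, 0, 1, 7)
  λ_17+ρ ↦ (12, 0, 1, 0)
  λ_18+ρ ↦ (4, 0, 4, 3)
  λ_19+ρ ↦ (12, 0, 1, 0)
  λ_20+ρ ↦ (5, 0, 2, 5)
  λ_21+ρ ↦ (4, 0, 4, 3)
  λ_22+ρ ↦ (4, 0, 4, 3)

Grouping the 22 weights by Ā_13-representative: 6 linkage classes.

[[1, 4, 8, 15, 16], [2, 12, 14], [3, 5, 9, 10, 13], [6, 7, 20], [11, 18, 21, 22], [17, 19]]


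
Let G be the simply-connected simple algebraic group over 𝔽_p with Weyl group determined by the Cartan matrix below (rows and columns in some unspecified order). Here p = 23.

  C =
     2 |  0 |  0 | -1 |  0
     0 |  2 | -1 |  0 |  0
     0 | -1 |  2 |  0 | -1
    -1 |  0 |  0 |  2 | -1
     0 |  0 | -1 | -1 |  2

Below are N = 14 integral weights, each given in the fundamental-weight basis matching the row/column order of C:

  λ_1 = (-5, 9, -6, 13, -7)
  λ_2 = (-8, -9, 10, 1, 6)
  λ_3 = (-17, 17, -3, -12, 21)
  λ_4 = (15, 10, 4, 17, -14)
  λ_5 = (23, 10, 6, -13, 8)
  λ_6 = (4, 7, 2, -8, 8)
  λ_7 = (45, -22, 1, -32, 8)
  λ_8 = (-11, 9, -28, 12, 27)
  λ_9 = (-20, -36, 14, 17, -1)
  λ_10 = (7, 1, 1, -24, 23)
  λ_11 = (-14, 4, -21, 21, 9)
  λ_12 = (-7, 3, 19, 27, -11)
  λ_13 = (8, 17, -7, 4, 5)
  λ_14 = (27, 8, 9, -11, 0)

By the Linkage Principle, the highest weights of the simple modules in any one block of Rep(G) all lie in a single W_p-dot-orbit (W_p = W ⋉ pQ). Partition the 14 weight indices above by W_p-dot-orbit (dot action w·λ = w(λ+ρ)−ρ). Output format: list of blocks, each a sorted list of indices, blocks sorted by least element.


C ↔ A_5 under row/col permutation; |W(A_5)| = 720.

Each λ_j+ρ reduced to Ā_23; 5-tuples below use C's row order:

  λ_1 → (3, 1, 5, 1, 4)
  λ_2 → (2, 8, 3, 5, 2)
  λ_3 → (4, 4, 1, 5, 2)
  λ_4 → (2, 8, 3, 5, 2)
  λ_5 → (4, 4, 1, 5, 2)
  λ_6 → (2, 8, 3, 5, 2)
  λ_7 → (10, 2, 1, 8, 0)
  λ_8 → (3, 1, 5, 1, 4)
  λ_9 → (10, 2, 1, 8, 0)
  λ_10 → (10, 2, 1, 8, 0)
  λ_11 → (3, 1, 5, 1, 4)
  λ_12 → (3, 1, 5, 1, 4)
  λ_13 → (0, 3, 6, 5, 0)
  λ_14 → (3, 1, 5, 1, 4)

Linkage partition of the 14 weights (5 classes, p=23):

[[1, 8, 11, 12, 14], [2, 4, 6], [3, 5], [7, 9, 10], [13]]


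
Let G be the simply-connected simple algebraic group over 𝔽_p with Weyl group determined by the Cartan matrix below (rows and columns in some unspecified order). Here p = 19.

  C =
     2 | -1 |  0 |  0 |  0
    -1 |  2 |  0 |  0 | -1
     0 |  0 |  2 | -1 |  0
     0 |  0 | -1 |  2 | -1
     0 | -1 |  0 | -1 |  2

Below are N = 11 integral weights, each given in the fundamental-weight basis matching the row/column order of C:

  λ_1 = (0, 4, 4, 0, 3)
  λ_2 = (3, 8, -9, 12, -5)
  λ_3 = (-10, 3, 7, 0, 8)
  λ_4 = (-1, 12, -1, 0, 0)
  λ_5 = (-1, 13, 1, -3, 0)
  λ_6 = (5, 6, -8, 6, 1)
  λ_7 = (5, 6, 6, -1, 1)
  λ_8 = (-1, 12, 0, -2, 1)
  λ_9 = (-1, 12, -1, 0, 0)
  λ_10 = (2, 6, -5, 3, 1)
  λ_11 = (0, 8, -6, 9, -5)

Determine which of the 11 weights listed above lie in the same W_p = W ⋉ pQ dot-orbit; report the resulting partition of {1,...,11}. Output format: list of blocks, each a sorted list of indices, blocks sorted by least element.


Dynkin diagram of C (from the 8 off-diagonal −1 entries): A_5.

Alcove-folded reps (p=19, 11 weights, presented ϖ-order):

  [1] (1, 5, 5, 1, 4) · [2] (1, 5, 5, 1, 4) · [3] (1, 5, 5, 1, 4) · [4] (0, 13, 0, 1, 1) · [5] (0, 13, 0, 1, 1) · [6] (3, 7, 4, 0, 2) · [7] (3, 7, 4, 0, 2) · [8] (0, 13, 0, 1, 1) · [9] (0, 13, 0, 1, 1) · [10] (3, 7, 4, 0, 2) · [11] (1, 5, 5, 1, 4)

The 11 indices split into 3 linkage classes (same alcove rep ⇔ same W_19-dot-orbit):

[[1, 2, 3, 11], [4, 5, 8, 9], [6, 7, 10]]


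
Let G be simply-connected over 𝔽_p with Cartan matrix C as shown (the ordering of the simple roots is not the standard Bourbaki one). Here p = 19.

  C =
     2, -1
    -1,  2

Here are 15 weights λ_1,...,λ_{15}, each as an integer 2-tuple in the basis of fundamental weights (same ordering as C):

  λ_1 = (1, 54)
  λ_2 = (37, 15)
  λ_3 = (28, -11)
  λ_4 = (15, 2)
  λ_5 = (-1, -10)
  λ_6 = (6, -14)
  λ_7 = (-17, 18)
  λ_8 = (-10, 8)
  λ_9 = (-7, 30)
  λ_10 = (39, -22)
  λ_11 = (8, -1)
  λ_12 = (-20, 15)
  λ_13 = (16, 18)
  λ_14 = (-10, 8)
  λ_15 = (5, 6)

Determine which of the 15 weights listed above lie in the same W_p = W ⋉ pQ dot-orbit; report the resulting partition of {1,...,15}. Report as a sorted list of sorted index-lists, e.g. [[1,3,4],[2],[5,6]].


Cartan matrix: type A_2 (|W|=6); un-permuting the 2 rows.

Ā_19 reps of the 15 weights (A_2, coords as presented):

  λ_1+ρ ↦ (0, 2)
  λ_2+ρ ↦ (16, 3)
  λ_3+ρ ↦ (9, 0)
  λ_4+ρ ↦ (16, 3)
  λ_5+ρ ↦ (9, 0)
  λ_6+ρ ↦ (6, 7)
  λ_7+ρ ↦ (16, 3)
  λ_8+ρ ↦ (9, 0)
  λ_9+ρ ↦ (6, 7)
  λ_10+ρ ↦ (0, 2)
  λ_11+ρ ↦ (9, 0)
  λ_12+ρ ↦ (16, 3)
  λ_13+ρ ↦ (0, 2)
  λ_14+ρ ↦ (9, 0)
  λ_15+ρ ↦ (6, 7)

The 15 indices split into 4 linkage classes (same alcove rep ⇔ same W_19-dot-orbit):

[[1, 10, 13], [2, 4, 7, 12], [3, 5, 8, 11, 14], [6, 9, 15]]


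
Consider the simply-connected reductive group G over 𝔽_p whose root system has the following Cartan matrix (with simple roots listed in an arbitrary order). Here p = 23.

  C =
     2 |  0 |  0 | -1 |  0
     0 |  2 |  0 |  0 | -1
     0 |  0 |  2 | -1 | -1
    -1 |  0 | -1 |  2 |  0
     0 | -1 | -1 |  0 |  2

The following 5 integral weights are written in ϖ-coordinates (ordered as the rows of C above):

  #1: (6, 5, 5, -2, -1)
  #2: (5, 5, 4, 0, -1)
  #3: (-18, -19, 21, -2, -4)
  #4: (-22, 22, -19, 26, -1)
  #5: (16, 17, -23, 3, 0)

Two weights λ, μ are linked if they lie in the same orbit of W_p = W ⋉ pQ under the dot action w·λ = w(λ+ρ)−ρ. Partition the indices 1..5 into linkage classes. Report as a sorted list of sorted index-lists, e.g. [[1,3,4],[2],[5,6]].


Type A_5, rank 5, |W|=720; reorder rows/cols to standard.

Ā_23 reps of the 5 weights (A_5, coords as presented):

  [1] (6, 6, 5, 1, 0)
  [2] (6, 6, 5, 1, 0)
  [3] (1, 3, 17, 0, 1)
  [4] (0, 4, 12, 0, 2)
  [5] (1, 3, 17, 0, 1)

Partition of {1..5} into 3 W_23-dot-orbits:

[[1, 2], [3, 5], [4]]


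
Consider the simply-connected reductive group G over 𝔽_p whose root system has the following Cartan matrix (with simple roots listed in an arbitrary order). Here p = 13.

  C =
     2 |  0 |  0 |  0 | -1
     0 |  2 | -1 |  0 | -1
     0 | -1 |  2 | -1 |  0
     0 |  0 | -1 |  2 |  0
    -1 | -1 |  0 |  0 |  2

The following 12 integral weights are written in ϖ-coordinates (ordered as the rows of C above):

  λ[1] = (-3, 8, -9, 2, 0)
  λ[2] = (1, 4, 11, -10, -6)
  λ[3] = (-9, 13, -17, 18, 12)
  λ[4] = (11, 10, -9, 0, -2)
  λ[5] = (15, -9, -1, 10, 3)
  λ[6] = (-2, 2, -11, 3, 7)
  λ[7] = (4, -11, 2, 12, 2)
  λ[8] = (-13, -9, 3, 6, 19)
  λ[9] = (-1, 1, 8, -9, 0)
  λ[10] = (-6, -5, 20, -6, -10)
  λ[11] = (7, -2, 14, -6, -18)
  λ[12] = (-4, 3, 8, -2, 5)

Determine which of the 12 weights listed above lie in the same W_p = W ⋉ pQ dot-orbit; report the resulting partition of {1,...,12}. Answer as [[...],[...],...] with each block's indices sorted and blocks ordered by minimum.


Root system A_5: the 5×5 matrix C matches after relabeling.

Folding the 12 weights λ_j+ρ into Ā_13 (reps in the given 5-coord order):

  1: (1, 0, 3, 5, 1) · 2: (1, 0, 3, 5, 1) · 3: (2, 1, 3, 4, 0) · 4: (2, 1, 1, 1, 1) · 5: (2, 1, 3, 4, 0) · 6: (1, 4, 3, 3, 0) · 7: (1, 4, 3, 3, 0) · 8: (2, 1, 3, 4, 0) · 9: (0, 2, 1, 8, 1) · 10: (3, 0, 3, 1, 5) · 11: (3, 0, 3, 1, 5) · 12: (1, 4, 3, 3, 0)

Grouping the 12 weights by Ā_13-representative: 6 linkage classes.

[[1, 2], [3, 5, 8], [4], [6, 7, 12], [9], [10, 11]]


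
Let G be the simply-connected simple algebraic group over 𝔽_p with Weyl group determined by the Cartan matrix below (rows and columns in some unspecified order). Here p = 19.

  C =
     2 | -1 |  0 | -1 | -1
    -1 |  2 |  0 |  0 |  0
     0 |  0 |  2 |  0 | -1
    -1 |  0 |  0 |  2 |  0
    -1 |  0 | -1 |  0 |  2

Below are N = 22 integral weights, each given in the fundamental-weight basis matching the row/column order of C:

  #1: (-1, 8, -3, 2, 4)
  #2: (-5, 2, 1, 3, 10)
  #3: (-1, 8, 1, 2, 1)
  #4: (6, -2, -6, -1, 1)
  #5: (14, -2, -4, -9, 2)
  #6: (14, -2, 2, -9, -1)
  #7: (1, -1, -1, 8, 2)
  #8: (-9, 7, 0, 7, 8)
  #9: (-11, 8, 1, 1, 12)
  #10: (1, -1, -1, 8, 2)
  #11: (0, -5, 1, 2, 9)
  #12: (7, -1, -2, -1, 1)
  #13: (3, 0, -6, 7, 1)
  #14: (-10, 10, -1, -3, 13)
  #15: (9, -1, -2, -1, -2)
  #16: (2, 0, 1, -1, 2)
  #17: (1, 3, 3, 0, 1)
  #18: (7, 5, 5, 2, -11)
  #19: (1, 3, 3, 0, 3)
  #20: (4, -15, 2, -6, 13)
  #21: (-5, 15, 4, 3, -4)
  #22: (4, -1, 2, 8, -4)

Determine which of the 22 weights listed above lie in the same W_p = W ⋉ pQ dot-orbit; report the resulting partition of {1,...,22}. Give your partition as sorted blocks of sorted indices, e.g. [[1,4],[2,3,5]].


Root system D_5: the 5×5 matrix C matches after relabeling.

Each λ_j+ρ reduced to Ā_19; 5-tuples below use C's row order:

  λ_1 → (0, 9, 2, 3, 2)
  λ_2 → (3, 1, 2, 0, 3)
  λ_3 → (0, 9, 2, 3, 2)
  λ_4 → (3, 1, 2, 0, 3)
  λ_5 → (1, 1, 2, 8, 3)
  λ_6 → (1, 1, 2, 8, 3)
  λ_7 → (2, 0, 0, 9, 3)
  λ_8 → (8, 0, 1, 0, 1)
  λ_9 → (1, 1, 2, 8, 3)
  λ_10 → (2, 0, 0, 9, 3)
  λ_11 → (3, 1, 2, 0, 3)
  λ_12 → (8, 0, 1, 0, 1)
  λ_13 → (1, 1, 2, 8, 3)
  λ_14 → (2, 0, 0, 9, 3)
  λ_15 → (8, 0, 1, 0, 1)
  λ_16 → (3, 1, 2, 0, 3)
  λ_17 → (2, 4, 4, 1, 2)
  λ_18 → (2, 4, 4, 1, 2)
  λ_19 → (2, 4, 4, 1, 2)
  λ_20 → (2, 0, 0, 9, 3)
  λ_21 → (0, 9, 2, 3, 2)
  λ_22 → (2, 0, 0, 9, 3)

Grouping the 22 weights by Ā_19-representative: 6 linkage classes.

[[1, 3, 21], [2, 4, 11, 16], [5, 6, 9, 13], [7, 10, 14, 20, 22], [8, 12, 15], [17, 18, 19]]


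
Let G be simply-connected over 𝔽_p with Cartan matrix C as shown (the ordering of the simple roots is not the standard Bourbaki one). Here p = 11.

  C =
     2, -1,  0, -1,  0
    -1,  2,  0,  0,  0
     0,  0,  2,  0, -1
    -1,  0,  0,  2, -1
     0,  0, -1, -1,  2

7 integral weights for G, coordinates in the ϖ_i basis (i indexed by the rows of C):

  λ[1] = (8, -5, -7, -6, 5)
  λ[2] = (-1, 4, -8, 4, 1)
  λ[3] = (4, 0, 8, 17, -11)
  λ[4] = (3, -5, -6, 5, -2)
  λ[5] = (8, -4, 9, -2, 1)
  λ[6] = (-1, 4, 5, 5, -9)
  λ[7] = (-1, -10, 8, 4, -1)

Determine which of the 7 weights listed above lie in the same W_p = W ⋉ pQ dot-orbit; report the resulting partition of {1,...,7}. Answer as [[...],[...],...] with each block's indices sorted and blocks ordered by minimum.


Dynkin diagram of C (from the 8 off-diagonal −1 entries): A_5.

W_11-reps of the 7 weights in Ā_11 (same 5-coord order as C):

  λ_1+ρ ↦ (0, 4, 1, 0, 5);  λ_2+ρ ↦ (0, 4, 1, 0, 5);  λ_3+ρ ↦ (1, 5, 1, 0, 1);  λ_4+ρ ↦ (0, 4, 1, 0, 5);  λ_5+ρ ↦ (1, 5, 1, 0, 1);  λ_6+ρ ↦ (2, 3, 2, 0, 4);  λ_7+ρ ↦ (2, 3, 2, 0, 4)

The 7 indices split into 3 linkage classes (same alcove rep ⇔ same W_11-dot-orbit):

[[1, 2, 4], [3, 5], [6, 7]]


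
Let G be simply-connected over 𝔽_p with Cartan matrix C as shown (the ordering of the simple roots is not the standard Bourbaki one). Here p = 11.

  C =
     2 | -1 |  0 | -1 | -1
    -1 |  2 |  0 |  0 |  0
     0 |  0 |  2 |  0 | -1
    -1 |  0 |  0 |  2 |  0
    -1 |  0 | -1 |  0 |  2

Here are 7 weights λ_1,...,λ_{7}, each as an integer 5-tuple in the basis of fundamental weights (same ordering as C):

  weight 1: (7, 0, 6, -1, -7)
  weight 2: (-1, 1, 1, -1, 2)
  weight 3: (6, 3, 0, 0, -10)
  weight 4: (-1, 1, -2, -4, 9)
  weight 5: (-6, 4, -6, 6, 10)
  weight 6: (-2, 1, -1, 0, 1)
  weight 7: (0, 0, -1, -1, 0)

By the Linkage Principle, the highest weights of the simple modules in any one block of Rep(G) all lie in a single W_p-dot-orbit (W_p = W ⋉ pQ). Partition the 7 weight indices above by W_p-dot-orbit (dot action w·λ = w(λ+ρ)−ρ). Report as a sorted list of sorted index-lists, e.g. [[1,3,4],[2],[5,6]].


Dynkin diagram of C (from the 8 off-diagonal −1 entries): D_5.

λ_j+ρ reflected into Ā_11 (⟨·,θ^∨⟩≤11); 5-tuples as given:

    λ_1+ρ ↦ (1, 1, 0, 0, 1)
    λ_2+ρ ↦ (0, 2, 2, 0, 3)
    λ_3+ρ ↦ (0, 2, 7, 1, 0)
    λ_4+ρ ↦ (1, 1, 0, 0, 1)
    λ_5+ρ ↦ (0, 2, 2, 0, 3)
    λ_6+ρ ↦ (1, 1, 0, 0, 1)
    λ_7+ρ ↦ (1, 1, 0, 0, 1)

The 7 indices split into 3 linkage classes (same alcove rep ⇔ same W_11-dot-orbit):

[[1, 4, 6, 7], [2, 5], [3]]


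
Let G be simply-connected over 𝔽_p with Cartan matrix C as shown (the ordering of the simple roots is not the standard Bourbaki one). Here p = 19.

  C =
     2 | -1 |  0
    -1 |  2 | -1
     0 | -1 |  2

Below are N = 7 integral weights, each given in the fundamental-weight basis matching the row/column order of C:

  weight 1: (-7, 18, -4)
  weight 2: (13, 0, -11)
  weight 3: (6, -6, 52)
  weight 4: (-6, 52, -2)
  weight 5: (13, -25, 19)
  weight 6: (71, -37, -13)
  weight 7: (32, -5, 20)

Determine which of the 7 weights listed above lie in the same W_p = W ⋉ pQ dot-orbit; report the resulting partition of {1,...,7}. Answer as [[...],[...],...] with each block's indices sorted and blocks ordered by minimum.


Cartan matrix: type A_3 (|W|=24); un-permuting the 3 rows.

λ_j+ρ reflected into Ā_19 (⟨·,θ^∨⟩≤19); 3-tuples as given:

  1: (6, 10, 3);  2: (5, 9, 1);  3: (10, 2, 2);  4: (5, 9, 1);  5: (5, 9, 1);  6: (10, 2, 2);  7: (10, 2, 2)

Partition of {1..7} into 3 W_19-dot-orbits:

[[1], [2, 4, 5], [3, 6, 7]]


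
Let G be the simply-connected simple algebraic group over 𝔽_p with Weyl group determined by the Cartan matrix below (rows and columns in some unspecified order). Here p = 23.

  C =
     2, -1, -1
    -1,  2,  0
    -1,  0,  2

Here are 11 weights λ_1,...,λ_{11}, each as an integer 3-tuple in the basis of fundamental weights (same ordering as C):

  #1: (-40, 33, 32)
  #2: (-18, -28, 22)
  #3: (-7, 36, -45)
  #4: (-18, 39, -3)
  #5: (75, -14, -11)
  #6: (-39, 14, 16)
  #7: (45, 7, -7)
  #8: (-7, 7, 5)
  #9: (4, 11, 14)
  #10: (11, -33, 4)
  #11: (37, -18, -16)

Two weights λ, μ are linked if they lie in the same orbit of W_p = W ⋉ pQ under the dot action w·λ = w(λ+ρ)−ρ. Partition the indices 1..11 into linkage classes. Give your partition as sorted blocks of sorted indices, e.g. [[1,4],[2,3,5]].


Type A_3, rank 3, |W|=24; reorder rows/cols to standard.

Each λ_j+ρ reduced to Ā_23; 3-tuples below use C's row order:

  [1] (7, 6, 5) · [2] (2, 4, 0) · [3] (4, 2, 9) · [4] (2, 4, 0) · [5] (7, 6, 3) · [6] (6, 2, 0) · [7] (6, 2, 0) · [8] (6, 2, 0) · [9] (5, 3, 6) · [10] (5, 3, 6) · [11] (6, 2, 0)

These 11 weights hit 6 W_23-dot-orbits; sizes (1, 2, 1, 1, 4, 2):

[[1], [2, 4], [3], [5], [6, 7, 8, 11], [9, 10]]


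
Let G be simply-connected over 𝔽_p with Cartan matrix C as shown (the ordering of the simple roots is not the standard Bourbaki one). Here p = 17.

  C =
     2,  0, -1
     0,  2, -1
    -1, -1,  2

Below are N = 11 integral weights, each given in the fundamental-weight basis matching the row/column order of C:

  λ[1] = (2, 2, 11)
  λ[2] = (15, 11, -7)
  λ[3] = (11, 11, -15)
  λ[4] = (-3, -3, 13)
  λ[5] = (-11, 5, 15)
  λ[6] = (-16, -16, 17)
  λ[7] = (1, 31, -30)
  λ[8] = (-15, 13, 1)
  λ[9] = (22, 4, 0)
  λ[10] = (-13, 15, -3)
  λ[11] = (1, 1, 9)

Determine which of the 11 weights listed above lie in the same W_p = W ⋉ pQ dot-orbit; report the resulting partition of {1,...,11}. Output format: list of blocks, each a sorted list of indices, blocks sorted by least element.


Cartan matrix: type A_3 (|W|=24); un-permuting the 3 rows.

Ā_17 reps of the 11 weights (A_3, coords as presented):

  λ_1+ρ ↦ (2, 2, 12);  λ_2+ρ ↦ (5, 1, 6);  λ_3+ρ ↦ (2, 2, 10);  λ_4+ρ ↦ (2, 2, 10);  λ_5+ρ ↦ (5, 1, 6);  λ_6+ρ ↦ (2, 2, 12);  λ_7+ρ ↦ (2, 2, 10);  λ_8+ρ ↦ (2, 2, 12);  λ_9+ρ ↦ (5, 1, 6);  λ_10+ρ ↦ (2, 2, 12);  λ_11+ρ ↦ (2, 2, 10)

Linkage partition of the 11 weights (3 classes, p=17):

[[1, 6, 8, 10], [2, 5, 9], [3, 4, 7, 11]]


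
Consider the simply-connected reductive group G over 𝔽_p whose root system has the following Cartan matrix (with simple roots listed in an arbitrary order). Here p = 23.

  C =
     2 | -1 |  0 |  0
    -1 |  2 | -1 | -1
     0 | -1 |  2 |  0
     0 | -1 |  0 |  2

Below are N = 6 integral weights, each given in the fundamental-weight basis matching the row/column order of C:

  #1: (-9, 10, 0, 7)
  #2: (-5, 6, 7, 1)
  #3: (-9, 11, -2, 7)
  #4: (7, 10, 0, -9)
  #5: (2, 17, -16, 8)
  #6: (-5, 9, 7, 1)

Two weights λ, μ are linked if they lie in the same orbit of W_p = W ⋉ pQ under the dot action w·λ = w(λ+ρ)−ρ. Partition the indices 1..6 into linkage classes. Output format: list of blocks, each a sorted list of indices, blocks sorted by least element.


D_4 Cartan matrix, 4 simple roots permuted; ρ=(1,1,1,1).

λ_j+ρ reflected into Ā_23 (⟨·,θ^∨⟩≤23); 4-tuples as given:

  1: (8, 3, 1, 8)
  2: (4, 3, 8, 2)
  3: (8, 3, 1, 8)
  4: (8, 3, 1, 8)
  5: (4, 3, 8, 2)
  6: (4, 3, 8, 2)

2 distinct reps among the 6 weights ⇒ 2 W_23-linkage classes:

[[1, 3, 4], [2, 5, 6]]


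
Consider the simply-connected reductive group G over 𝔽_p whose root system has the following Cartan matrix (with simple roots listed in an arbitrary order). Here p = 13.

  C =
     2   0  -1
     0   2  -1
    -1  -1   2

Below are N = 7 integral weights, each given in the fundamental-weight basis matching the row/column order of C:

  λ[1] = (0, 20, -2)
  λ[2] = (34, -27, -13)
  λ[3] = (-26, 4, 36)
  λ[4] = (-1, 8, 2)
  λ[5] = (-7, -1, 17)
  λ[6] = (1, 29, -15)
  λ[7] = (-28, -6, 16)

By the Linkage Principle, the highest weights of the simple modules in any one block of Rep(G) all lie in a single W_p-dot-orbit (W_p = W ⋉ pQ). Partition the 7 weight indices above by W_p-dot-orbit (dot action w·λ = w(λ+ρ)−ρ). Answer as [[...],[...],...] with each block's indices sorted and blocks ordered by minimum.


C ↔ A_3 under row/col permutation; |W(A_3)| = 24.

Folding the 7 weights λ_j+ρ into Ā_13 (reps in the given 3-coord order):

  [1] (1, 5, 7);  [2] (0, 9, 3);  [3] (1, 3, 1);  [4] (0, 9, 3);  [5] (1, 5, 7);  [6] (1, 3, 1);  [7] (1, 3, 1)

Partition of {1..7} into 3 W_13-dot-orbits:

[[1, 5], [2, 4], [3, 6, 7]]


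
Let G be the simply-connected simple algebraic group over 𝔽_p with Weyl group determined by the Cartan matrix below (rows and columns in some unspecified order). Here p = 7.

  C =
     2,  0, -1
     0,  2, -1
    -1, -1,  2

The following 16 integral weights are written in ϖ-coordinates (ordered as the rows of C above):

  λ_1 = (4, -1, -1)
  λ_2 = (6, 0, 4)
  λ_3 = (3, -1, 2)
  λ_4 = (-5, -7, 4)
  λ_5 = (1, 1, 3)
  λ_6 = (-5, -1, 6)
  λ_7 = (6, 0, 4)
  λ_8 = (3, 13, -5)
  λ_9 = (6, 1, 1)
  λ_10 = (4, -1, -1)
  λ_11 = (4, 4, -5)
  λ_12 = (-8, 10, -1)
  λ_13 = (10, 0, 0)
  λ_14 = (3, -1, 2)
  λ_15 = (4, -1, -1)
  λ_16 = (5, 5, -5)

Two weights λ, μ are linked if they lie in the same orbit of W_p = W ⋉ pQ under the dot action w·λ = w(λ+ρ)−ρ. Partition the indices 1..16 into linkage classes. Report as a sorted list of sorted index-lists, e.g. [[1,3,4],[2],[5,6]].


Dynkin diagram of C (from the 4 off-diagonal −1 entries): A_3.

λ_j+ρ reflected into Ā_7 (⟨·,θ^∨⟩≤7); 3-tuples as given:

    λ_1+ρ ↦ (5, 0, 0)
    λ_2+ρ ↦ (1, 5, 0)
    λ_3+ρ ↦ (4, 0, 3)
    λ_4+ρ ↦ (1, 1, 4)
    λ_5+ρ ↦ (1, 1, 4)
    λ_6+ρ ↦ (4, 0, 3)
    λ_7+ρ ↦ (1, 5, 0)
    λ_8+ρ ↦ (4, 0, 3)
    λ_9+ρ ↦ (3, 2, 0)
    λ_10+ρ ↦ (5, 0, 0)
    λ_11+ρ ↦ (1, 1, 4)
    λ_12+ρ ↦ (4, 0, 3)
    λ_13+ρ ↦ (1, 1, 4)
    λ_14+ρ ↦ (4, 0, 3)
    λ_15+ρ ↦ (5, 0, 0)
    λ_16+ρ ↦ (1, 1, 4)

5 distinct reps among the 16 weights ⇒ 5 W_7-linkage classes:

[[1, 10, 15], [2, 7], [3, 6, 8, 12, 14], [4, 5, 11, 13, 16], [9]]


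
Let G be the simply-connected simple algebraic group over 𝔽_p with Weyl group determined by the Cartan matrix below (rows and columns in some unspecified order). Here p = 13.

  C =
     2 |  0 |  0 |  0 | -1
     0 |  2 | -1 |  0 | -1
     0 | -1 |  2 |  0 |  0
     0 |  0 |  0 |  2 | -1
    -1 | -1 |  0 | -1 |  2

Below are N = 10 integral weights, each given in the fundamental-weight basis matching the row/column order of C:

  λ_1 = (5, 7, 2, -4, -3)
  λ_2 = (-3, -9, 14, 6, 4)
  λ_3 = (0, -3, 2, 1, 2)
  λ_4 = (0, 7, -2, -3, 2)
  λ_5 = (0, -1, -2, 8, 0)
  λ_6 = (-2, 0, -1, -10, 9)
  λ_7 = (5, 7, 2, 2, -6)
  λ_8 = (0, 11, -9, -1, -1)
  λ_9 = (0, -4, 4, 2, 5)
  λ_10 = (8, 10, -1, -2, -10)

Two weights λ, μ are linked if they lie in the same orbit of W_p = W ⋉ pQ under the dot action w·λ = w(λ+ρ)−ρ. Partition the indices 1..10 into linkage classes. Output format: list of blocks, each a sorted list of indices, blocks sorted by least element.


Dynkin diagram of C (from the 8 off-diagonal −1 entries): D_5.

Each λ_j+ρ reduced to Ā_13; 5-tuples below use C's row order:

    λ_1 → (1, 2, 1, 2, 1)
    λ_2 → (1, 2, 1, 2, 1)
    λ_3 → (1, 2, 1, 2, 1)
    λ_4 → (1, 0, 1, 2, 1)
    λ_5 → (1, 1, 0, 9, 0)
    λ_6 → (1, 1, 0, 9, 0)
    λ_7 → (1, 2, 1, 2, 1)
    λ_8 → (1, 0, 8, 0, 0)
    λ_9 → (1, 2, 0, 3, 1)
    λ_10 → (1, 1, 0, 9, 0)

5 distinct reps among the 10 weights ⇒ 5 W_13-linkage classes:

[[1, 2, 3, 7], [4], [5, 6, 10], [8], [9]]


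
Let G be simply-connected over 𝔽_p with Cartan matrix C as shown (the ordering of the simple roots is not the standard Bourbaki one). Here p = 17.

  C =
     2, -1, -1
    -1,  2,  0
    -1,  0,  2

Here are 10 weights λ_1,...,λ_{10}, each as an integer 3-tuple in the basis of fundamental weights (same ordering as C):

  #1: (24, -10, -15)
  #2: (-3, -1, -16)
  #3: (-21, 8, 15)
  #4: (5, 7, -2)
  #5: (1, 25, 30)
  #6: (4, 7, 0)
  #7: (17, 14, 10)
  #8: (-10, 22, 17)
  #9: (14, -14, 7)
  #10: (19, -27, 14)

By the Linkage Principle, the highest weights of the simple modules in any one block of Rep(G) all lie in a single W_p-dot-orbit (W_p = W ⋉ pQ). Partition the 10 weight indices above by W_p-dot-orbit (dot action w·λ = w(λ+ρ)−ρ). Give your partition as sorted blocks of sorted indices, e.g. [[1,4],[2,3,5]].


Root system A_3: the 3×3 matrix C matches after relabeling.

λ_j+ρ reflected into Ā_17 (⟨·,θ^∨⟩≤17); 3-tuples as given:

  λ_1 → (2, 1, 6)
  λ_2 → (2, 15, 0)
  λ_3 → (5, 8, 1)
  λ_4 → (5, 8, 1)
  λ_5 → (2, 1, 6)
  λ_6 → (5, 8, 1)
  λ_7 → (10, 1, 5)
  λ_8 → (2, 1, 6)
  λ_9 → (2, 7, 2)
  λ_10 → (2, 1, 6)

5 distinct reps among the 10 weights ⇒ 5 W_17-linkage classes:

[[1, 5, 8, 10], [2], [3, 4, 6], [7], [9]]


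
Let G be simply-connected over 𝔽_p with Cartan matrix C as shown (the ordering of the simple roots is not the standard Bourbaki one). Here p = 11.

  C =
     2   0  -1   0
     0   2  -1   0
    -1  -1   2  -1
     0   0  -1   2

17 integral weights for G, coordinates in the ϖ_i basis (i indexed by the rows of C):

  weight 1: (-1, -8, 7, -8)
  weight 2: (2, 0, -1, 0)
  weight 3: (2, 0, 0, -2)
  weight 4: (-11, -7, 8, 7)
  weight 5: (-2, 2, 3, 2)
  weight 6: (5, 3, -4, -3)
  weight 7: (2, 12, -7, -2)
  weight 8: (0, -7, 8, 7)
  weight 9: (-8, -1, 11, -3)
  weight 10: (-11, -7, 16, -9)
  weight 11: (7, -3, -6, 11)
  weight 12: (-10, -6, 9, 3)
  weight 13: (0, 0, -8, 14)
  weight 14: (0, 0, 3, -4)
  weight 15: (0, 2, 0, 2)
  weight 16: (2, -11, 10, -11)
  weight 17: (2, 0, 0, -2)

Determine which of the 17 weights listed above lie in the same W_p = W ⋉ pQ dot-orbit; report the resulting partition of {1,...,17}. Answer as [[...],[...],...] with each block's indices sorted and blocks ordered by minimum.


Root system D_4: the 4×4 matrix C matches after relabeling.

W_11-reps of the 17 weights in Ā_11 (same 4-coord order as C):

  λ_1 → (6, 1, 0, 1) · λ_2 → (3, 1, 0, 1) · λ_3 → (3, 1, 0, 1) · λ_4 → (3, 1, 0, 1) · λ_5 → (1, 3, 1, 3) · λ_6 → (1, 1, 1, 3) · λ_7 → (1, 3, 1, 3) · λ_8 → (6, 1, 0, 1) · λ_9 → (6, 1, 0, 1) · λ_10 → (3, 1, 0, 1) · λ_11 → (1, 3, 1, 3) · λ_12 → (5, 1, 1, 0) · λ_13 → (1, 1, 1, 3) · λ_14 → (1, 1, 1, 3) · λ_15 → (1, 3, 1, 3) · λ_16 → (6, 1, 0, 1) · λ_17 → (3, 1, 0, 1)

The 17 indices split into 5 linkage classes (same alcove rep ⇔ same W_11-dot-orbit):

[[1, 8, 9, 16], [2, 3, 4, 10, 17], [5, 7, 11, 15], [6, 13, 14], [12]]


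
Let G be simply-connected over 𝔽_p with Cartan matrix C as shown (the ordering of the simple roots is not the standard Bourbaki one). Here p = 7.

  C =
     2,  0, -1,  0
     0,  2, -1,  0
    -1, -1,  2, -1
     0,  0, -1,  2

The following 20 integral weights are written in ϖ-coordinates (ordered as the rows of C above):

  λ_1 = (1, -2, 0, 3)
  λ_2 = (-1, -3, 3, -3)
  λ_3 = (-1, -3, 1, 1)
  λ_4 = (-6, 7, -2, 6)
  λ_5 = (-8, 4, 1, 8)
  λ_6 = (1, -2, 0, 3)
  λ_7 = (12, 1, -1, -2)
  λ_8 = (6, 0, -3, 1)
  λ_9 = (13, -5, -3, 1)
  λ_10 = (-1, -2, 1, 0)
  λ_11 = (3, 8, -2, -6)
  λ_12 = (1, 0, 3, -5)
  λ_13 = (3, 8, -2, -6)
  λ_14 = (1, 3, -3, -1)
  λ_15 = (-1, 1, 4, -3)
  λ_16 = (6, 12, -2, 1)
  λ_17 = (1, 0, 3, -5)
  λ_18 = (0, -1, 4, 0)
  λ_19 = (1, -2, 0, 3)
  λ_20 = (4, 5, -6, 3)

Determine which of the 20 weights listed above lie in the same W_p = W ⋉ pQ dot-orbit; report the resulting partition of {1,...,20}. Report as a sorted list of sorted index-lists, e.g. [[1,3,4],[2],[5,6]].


C ↔ D_4 under row/col permutation; |W(D_4)| = 192.

Folding the 20 weights λ_j+ρ into Ā_7 (reps in the given 4-coord order):

    [1] (2, 1, 0, 4)
    [2] (0, 2, 0, 2)
    [3] (0, 2, 0, 2)
    [4] (1, 0, 0, 1)
    [5] (0, 2, 0, 2)
    [6] (2, 1, 0, 4)
    [7] (1, 0, 0, 1)
    [8] (5, 1, 0, 0)
    [9] (0, 4, 0, 2)
    [10] (0, 1, 1, 1)
    [11] (0, 1, 1, 1)
    [12] (2, 1, 0, 4)
    [13] (0, 1, 1, 1)
    [14] (0, 2, 0, 2)
    [15] (0, 2, 0, 2)
    [16] (5, 1, 0, 0)
    [17] (2, 1, 0, 4)
    [18] (1, 0, 0, 1)
    [19] (2, 1, 0, 4)
    [20] (0, 1, 1, 1)

Linkage partition of the 20 weights (6 classes, p=7):

[[1, 6, 12, 17, 19], [2, 3, 5, 14, 15], [4, 7, 18], [8, 16], [9], [10, 11, 13, 20]]


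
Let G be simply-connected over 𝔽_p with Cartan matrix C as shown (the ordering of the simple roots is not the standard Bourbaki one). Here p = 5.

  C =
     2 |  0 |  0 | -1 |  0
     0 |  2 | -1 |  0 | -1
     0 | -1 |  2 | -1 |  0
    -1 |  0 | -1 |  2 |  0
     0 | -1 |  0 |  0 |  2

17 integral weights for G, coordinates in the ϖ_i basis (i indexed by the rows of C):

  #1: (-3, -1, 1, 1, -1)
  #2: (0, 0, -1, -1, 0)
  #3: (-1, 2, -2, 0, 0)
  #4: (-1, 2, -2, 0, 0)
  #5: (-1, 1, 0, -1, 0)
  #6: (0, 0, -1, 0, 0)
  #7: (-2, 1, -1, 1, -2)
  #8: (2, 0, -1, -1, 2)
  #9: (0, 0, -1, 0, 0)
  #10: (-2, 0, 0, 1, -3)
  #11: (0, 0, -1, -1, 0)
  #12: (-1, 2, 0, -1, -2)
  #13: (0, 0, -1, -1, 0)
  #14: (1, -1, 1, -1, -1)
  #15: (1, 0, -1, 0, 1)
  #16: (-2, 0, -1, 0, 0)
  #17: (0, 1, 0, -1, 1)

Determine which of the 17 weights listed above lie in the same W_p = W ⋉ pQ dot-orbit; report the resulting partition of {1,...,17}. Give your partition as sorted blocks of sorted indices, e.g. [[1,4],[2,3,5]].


Type A_5, rank 5, |W|=720; reorder rows/cols to standard.

Each λ_j+ρ reduced to Ā_5; 5-tuples below use C's row order:

  [1] (2, 0, 2, 0, 0);  [2] (1, 1, 0, 0, 1);  [3] (0, 2, 1, 0, 1);  [4] (0, 2, 1, 0, 1);  [5] (0, 2, 1, 0, 1);  [6] (1, 1, 0, 1, 1);  [7] (1, 1, 0, 1, 1);  [8] (1, 1, 0, 0, 1);  [9] (1, 1, 0, 1, 1);  [10] (1, 1, 0, 1, 1);  [11] (1, 1, 0, 0, 1);  [12] (0, 2, 1, 0, 1);  [13] (1, 1, 0, 0, 1);  [14] (2, 0, 2, 0, 0);  [15] (1, 1, 0, 1, 1);  [16] (1, 1, 0, 0, 1);  [17] (0, 2, 1, 0, 1)

Linkage partition of the 17 weights (4 classes, p=5):

[[1, 14], [2, 8, 11, 13, 16], [3, 4, 5, 12, 17], [6, 7, 9, 10, 15]]


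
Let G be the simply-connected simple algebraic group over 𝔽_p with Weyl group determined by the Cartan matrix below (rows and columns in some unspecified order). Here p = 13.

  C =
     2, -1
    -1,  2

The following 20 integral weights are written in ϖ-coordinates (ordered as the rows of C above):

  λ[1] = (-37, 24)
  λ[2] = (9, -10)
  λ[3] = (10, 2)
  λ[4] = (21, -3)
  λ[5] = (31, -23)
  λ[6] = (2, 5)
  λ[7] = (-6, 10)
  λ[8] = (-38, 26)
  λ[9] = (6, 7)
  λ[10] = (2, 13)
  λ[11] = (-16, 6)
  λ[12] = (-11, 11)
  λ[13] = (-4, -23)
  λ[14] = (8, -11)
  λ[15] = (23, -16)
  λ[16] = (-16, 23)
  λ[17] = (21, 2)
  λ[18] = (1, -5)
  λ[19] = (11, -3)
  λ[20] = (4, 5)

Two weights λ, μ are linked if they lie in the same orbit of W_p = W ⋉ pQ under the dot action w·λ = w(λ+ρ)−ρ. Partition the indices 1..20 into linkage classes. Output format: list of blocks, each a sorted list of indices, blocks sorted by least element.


Root system A_2: the 2×2 matrix C matches after relabeling.

W_13-reps of the 20 weights in Ā_13 (same 2-coord order as C):

  λ_1+ρ ↦ (10, 2)
  λ_2+ρ ↦ (1, 9)
  λ_3+ρ ↦ (10, 2)
  λ_4+ρ ↦ (4, 7)
  λ_5+ρ ↦ (3, 6)
  λ_6+ρ ↦ (3, 6)
  λ_7+ρ ↦ (5, 6)
  λ_8+ρ ↦ (10, 2)
  λ_9+ρ ↦ (5, 6)
  λ_10+ρ ↦ (1, 9)
  λ_11+ρ ↦ (5, 6)
  λ_12+ρ ↦ (10, 2)
  λ_13+ρ ↦ (1, 9)
  λ_14+ρ ↦ (1, 9)
  λ_15+ρ ↦ (2, 2)
  λ_16+ρ ↦ (2, 2)
  λ_17+ρ ↦ (1, 9)
  λ_18+ρ ↦ (2, 2)
  λ_19+ρ ↦ (10, 2)
  λ_20+ρ ↦ (5, 6)

Partition of {1..20} into 6 W_13-dot-orbits:

[[1, 3, 8, 12, 19], [2, 10, 13, 14, 17], [4], [5, 6], [7, 9, 11, 20], [15, 16, 18]]


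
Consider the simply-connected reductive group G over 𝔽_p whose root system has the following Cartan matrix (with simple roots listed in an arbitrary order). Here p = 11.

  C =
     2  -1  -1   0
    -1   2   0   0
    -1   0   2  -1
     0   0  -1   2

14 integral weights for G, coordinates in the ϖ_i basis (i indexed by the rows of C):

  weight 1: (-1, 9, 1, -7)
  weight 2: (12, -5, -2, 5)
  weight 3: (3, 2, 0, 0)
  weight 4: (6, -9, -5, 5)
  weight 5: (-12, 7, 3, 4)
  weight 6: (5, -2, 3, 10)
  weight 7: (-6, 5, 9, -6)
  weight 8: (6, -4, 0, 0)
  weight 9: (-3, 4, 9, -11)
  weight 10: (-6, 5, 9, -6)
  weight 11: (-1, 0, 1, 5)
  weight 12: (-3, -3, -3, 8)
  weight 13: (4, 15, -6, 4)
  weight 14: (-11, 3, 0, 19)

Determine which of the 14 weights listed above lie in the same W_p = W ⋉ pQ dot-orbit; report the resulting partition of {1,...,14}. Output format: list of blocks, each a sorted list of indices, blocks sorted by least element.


Type A_4, rank 4, |W|=120; reorder rows/cols to standard.

Folding the 14 weights λ_j+ρ into Ā_11 (reps in the given 4-coord order):

  [1] (4, 5, 0, 1);  [2] (4, 3, 1, 1);  [3] (4, 3, 1, 1);  [4] (4, 3, 1, 1);  [5] (1, 3, 5, 2);  [6] (4, 5, 0, 1);  [7] (5, 1, 0, 5);  [8] (4, 3, 1, 1);  [9] (0, 1, 2, 6);  [10] (5, 1, 0, 5);  [11] (0, 1, 2, 6);  [12] (2, 2, 2, 3);  [13] (5, 1, 0, 5);  [14] (4, 5, 0, 1)

The 14 indices split into 6 linkage classes (same alcove rep ⇔ same W_11-dot-orbit):

[[1, 6, 14], [2, 3, 4, 8], [5], [7, 10, 13], [9, 11], [12]]


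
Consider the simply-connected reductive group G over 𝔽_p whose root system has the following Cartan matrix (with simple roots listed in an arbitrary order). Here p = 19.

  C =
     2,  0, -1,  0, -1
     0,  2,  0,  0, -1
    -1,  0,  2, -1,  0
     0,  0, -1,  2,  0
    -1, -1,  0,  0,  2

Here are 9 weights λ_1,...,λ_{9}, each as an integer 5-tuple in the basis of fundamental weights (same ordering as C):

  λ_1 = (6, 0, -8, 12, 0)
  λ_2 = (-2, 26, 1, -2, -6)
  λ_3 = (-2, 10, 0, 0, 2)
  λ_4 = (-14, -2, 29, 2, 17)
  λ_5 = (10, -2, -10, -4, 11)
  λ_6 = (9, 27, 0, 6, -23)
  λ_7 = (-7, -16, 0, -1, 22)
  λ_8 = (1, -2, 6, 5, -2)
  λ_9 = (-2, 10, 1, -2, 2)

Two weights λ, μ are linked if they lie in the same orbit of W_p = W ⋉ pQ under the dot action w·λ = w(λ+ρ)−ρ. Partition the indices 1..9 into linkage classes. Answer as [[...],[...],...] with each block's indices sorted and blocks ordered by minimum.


Root system A_5: the 5×5 matrix C matches after relabeling.

λ_j+ρ reflected into Ā_19 (⟨·,θ^∨⟩≤19); 5-tuples as given:

  λ_1+ρ ↦ (0, 1, 7, 6, 1) · λ_2+ρ ↦ (1, 11, 0, 1, 2) · λ_3+ρ ↦ (1, 11, 0, 1, 2) · λ_4+ρ ↦ (1, 11, 0, 1, 2) · λ_5+ρ ↦ (1, 3, 2, 5, 7) · λ_6+ρ ↦ (1, 3, 2, 5, 7) · λ_7+ρ ↦ (1, 11, 0, 1, 2) · λ_8+ρ ↦ (0, 1, 7, 6, 1) · λ_9+ρ ↦ (1, 11, 0, 1, 2)

Grouping the 9 weights by Ā_19-representative: 3 linkage classes.

[[1, 8], [2, 3, 4, 7, 9], [5, 6]]
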